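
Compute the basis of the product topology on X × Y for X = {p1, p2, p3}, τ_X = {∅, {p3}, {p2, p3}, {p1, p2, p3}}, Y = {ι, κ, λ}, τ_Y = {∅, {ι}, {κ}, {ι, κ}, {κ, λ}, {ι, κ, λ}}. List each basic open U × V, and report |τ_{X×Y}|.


Basis B = {∅ × ∅, {p3} × {ι}, {p3} × {κ}, {p2, p3} × {ι}, {p2, p3} × {κ}, {p3} × {ι, κ}, {p3} × {κ, λ}, {p1, p2, p3} × {ι}, {p1, p2, p3} × {κ}, {p3} × {ι, κ, λ}, {p2, p3} × {ι, κ}, {p2, p3} × {κ, λ}, {p1, p2, p3} × {ι, κ}, {p1, p2, p3} × {κ, λ}, {p2, p3} × {ι, κ, λ}, {p1, p2, p3} × {ι, κ, λ}}; |τ_{X×Y}| = 40.

Enumerate products U × V with U ∈ τ_X, V ∈ τ_Y (deduplicated):
  ∅ × ∅ = {} (∅)
  {p3} × {ι} = {(p3,ι)}
  {p3} × {κ} = {(p3,κ)}
  {p2, p3} × {ι} = {(p2,ι), (p3,ι)}
  {p2, p3} × {κ} = {(p2,κ), (p3,κ)}
  {p3} × {ι, κ} = {(p3,ι), (p3,κ)}
  {p3} × {κ, λ} = {(p3,κ), (p3,λ)}
  {p1, p2, p3} × {ι} = {(p1,ι), (p2,ι), (p3,ι)}
  {p1, p2, p3} × {κ} = {(p1,κ), (p2,κ), (p3,κ)}
  {p3} × {ι, κ, λ} = {(p3,ι), (p3,κ), (p3,λ)}
  {p2, p3} × {ι, κ} = {(p2,ι), (p2,κ), (p3,ι), (p3,κ)}
  {p2, p3} × {κ, λ} = {(p2,κ), (p2,λ), (p3,κ), (p3,λ)}
  {p1, p2, p3} × {ι, κ} = {(p1,ι), (p1,κ), (p2,ι), (p2,κ), (p3,ι), (p3,κ)}
  {p1, p2, p3} × {κ, λ} = {(p1,κ), (p1,λ), (p2,κ), (p2,λ), (p3,κ), (p3,λ)}
  {p2, p3} × {ι, κ, λ} = {(p2,ι), (p2,κ), (p2,λ), (p3,ι), (p3,κ), (p3,λ)}
  {p1, p2, p3} × {ι, κ, λ} = {(p1,ι), (p1,κ), (p1,λ), (p2,ι), (p2,κ), (p2,λ), (p3,ι), (p3,κ), (p3,λ)}
These 16 distinct sets form the basis B.
Close under arbitrary unions to get τ_{X×Y}; counting gives |τ_{X×Y}| = 40.


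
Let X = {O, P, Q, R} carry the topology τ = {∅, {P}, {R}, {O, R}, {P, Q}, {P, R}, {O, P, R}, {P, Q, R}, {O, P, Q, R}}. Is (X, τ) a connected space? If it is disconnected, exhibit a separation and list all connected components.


(X, τ) is disconnected; components = [{O, R}, {P, Q}].

Find clopen sets (U ∈ τ with X ∖ U ∈ τ):
  U = ∅, X ∖ U = {O, P, Q, R} — both open, so U is clopen.
  U = {O, R}, X ∖ U = {P, Q} — both open, so U is clopen.
  U = {P, Q}, X ∖ U = {O, R} — both open, so U is clopen.
  U = {O, P, Q, R}, X ∖ U = ∅ — both open, so U is clopen.
Nontrivial clopen(s) exist: e.g. {P, Q}. So (X, τ) is disconnected.
Compute connected components by grouping points that agree on all clopens:
  component: {O, R}
  component: {P, Q}


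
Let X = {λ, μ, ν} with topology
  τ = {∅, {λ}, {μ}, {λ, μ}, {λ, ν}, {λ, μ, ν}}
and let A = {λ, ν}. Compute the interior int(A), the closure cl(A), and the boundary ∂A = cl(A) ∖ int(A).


int(A) = {λ, ν}, cl(A) = {λ, ν}, ∂A = ∅.

Closed sets in (X, τ) are complements of opens:
  closed(X, τ) = {∅, {μ}, {ν}, {λ, ν}, {μ, ν}, {λ, μ, ν}}.
int(A) = ⋃ {U ∈ τ : U ⊆ A}. Opens contained in A: ∅, {λ}, {λ, ν}.
Taking the union of these: int(A) = {λ, ν}.
cl(A) = ⋂ {C closed : A ⊆ C}. Closed sets containing A: {λ, ν}, {λ, μ, ν}.
Intersecting these: cl(A) = {λ, ν}.
∂A = cl(A) ∖ int(A) = {λ, ν} ∖ {λ, ν} = ∅.


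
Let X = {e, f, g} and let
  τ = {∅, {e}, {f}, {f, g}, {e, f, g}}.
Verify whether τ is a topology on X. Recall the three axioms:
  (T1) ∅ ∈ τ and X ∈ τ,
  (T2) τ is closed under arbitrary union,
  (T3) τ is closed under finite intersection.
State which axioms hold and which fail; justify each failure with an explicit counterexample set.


τ is NOT a topology on X.

Axiom (T1): ∅ ∈ τ? Yes; X ∈ τ? Yes.
Axiom (T2/T3): check pairwise unions and intersections of members of τ.
Counterexample for (T2): {e} ∪ {f} = {e, f} ∉ τ. Therefore τ is NOT a topology.


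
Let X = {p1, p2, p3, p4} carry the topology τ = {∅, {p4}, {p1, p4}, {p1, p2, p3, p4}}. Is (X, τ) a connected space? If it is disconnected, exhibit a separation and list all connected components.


(X, τ) is connected.

Find clopen sets (U ∈ τ with X ∖ U ∈ τ):
  U = ∅, X ∖ U = {p1, p2, p3, p4} — both open, so U is clopen.
  U = {p1, p2, p3, p4}, X ∖ U = ∅ — both open, so U is clopen.
Only trivial clopens (∅ and X) exist, so (X, τ) is connected.
Compute connected components by grouping points that agree on all clopens:
  component: {p1, p2, p3, p4}


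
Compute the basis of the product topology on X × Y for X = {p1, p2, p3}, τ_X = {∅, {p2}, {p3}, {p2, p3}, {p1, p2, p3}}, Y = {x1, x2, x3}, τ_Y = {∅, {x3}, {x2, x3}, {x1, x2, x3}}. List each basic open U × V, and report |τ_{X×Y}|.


Basis B = {∅ × ∅, {p2} × {x3}, {p3} × {x3}, {p2} × {x2, x3}, {p2, p3} × {x3}, {p3} × {x2, x3}, {p1, p2, p3} × {x3}, {p2} × {x1, x2, x3}, {p3} × {x1, x2, x3}, {p2, p3} × {x2, x3}, {p1, p2, p3} × {x2, x3}, {p2, p3} × {x1, x2, x3}, {p1, p2, p3} × {x1, x2, x3}}; |τ_{X×Y}| = 30.

Enumerate products U × V with U ∈ τ_X, V ∈ τ_Y (deduplicated):
  ∅ × ∅ = {} (∅)
  {p2} × {x3} = {(p2,x3)}
  {p3} × {x3} = {(p3,x3)}
  {p2} × {x2, x3} = {(p2,x2), (p2,x3)}
  {p2, p3} × {x3} = {(p2,x3), (p3,x3)}
  {p3} × {x2, x3} = {(p3,x2), (p3,x3)}
  {p1, p2, p3} × {x3} = {(p1,x3), (p2,x3), (p3,x3)}
  {p2} × {x1, x2, x3} = {(p2,x1), (p2,x2), (p2,x3)}
  {p3} × {x1, x2, x3} = {(p3,x1), (p3,x2), (p3,x3)}
  {p2, p3} × {x2, x3} = {(p2,x2), (p2,x3), (p3,x2), (p3,x3)}
  {p1, p2, p3} × {x2, x3} = {(p1,x2), (p1,x3), (p2,x2), (p2,x3), (p3,x2), (p3,x3)}
  {p2, p3} × {x1, x2, x3} = {(p2,x1), (p2,x2), (p2,x3), (p3,x1), (p3,x2), (p3,x3)}
  {p1, p2, p3} × {x1, x2, x3} = {(p1,x1), (p1,x2), (p1,x3), (p2,x1), (p2,x2), (p2,x3), (p3,x1), (p3,x2), (p3,x3)}
These 13 distinct sets form the basis B.
Close under arbitrary unions to get τ_{X×Y}; counting gives |τ_{X×Y}| = 30.


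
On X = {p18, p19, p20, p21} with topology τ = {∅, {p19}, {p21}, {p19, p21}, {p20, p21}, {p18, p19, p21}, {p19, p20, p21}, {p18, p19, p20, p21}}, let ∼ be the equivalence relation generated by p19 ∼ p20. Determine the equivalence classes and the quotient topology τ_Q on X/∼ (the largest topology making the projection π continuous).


X/∼ = {[p18], [p19=p20], [p21]}; |τ_Q| = 4.

Equivalence classes: [p18], [p19=p20], [p21].
Quotient map π: X → X/∼ sends p18 ↦ [p18], p19 ↦ [p19=p20], p20 ↦ [p19=p20], p21 ↦ [p21].
For each subset V ⊆ X/∼, compute π^{-1}(V) ⊆ X and check whether π^{-1}(V) ∈ τ. V is open in τ_Q iff π^{-1}(V) ∈ τ.
  V = {}: π^{-1}(V) = ∅ ∈ τ ✓.
  V = {[p18]}: π^{-1}(V) = {p18} ∉ τ ✗.
  V = {[p19=p20]}: π^{-1}(V) = {p19, p20} ∉ τ ✗.
  V = {[p18], [p19=p20]}: π^{-1}(V) = {p18, p19, p20} ∉ τ ✗.
  V = {[p21]}: π^{-1}(V) = {p21} ∈ τ ✓.
  V = {[p18], [p21]}: π^{-1}(V) = {p18, p21} ∉ τ ✗.
  V = {[p19=p20], [p21]}: π^{-1}(V) = {p19, p20, p21} ∈ τ ✓.
  V = {[p18], [p19=p20], [p21]}: π^{-1}(V) = {p18, p19, p20, p21} ∈ τ ✓.
Open sets in the quotient: τ_Q = {{}, {[p21]}, {[p19=p20], [p21]}, {[p18], [p19=p20], [p21]}} (4 elements).


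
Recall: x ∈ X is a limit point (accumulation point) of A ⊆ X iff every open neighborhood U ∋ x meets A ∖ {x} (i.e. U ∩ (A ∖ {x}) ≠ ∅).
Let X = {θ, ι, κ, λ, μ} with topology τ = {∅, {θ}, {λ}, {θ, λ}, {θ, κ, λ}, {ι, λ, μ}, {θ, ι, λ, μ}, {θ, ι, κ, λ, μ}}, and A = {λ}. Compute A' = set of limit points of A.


A' = {ι, κ, μ}

For each x ∈ X, list the open sets U ∈ τ with x ∈ U, then check whether U ∩ (A ∖ {x}) ≠ ∅ for every such U.
  x = θ: open {θ} ∋ x has {θ} ∩ (A ∖ {θ}) = ∅, so x is NOT a limit point.
  x = ι: opens ∋ x are {ι, λ, μ}, {θ, ι, λ, μ}, {θ, ι, κ, λ, μ}; each meets A ∖ {ι}, so x IS a limit point.
  x = κ: opens ∋ x are {θ, κ, λ}, {θ, ι, κ, λ, μ}; each meets A ∖ {κ}, so x IS a limit point.
  x = λ: open {λ} ∋ x has {λ} ∩ (A ∖ {λ}) = ∅, so x is NOT a limit point.
  x = μ: opens ∋ x are {ι, λ, μ}, {θ, ι, λ, μ}, {θ, ι, κ, λ, μ}; each meets A ∖ {μ}, so x IS a limit point.
Collecting: A' = {ι, κ, μ}.


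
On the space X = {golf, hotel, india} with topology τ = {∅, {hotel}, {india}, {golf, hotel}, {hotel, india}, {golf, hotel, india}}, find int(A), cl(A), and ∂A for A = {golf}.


int(A) = ∅, cl(A) = {golf}, ∂A = {golf}.

Closed sets in (X, τ) are complements of opens:
  closed(X, τ) = {∅, {golf}, {india}, {golf, hotel}, {golf, india}, {golf, hotel, india}}.
int(A) = ⋃ {U ∈ τ : U ⊆ A}. Opens contained in A: ∅.
Taking the union of these: int(A) = ∅.
cl(A) = ⋂ {C closed : A ⊆ C}. Closed sets containing A: {golf}, {golf, hotel}, {golf, india}, {golf, hotel, india}.
Intersecting these: cl(A) = {golf}.
∂A = cl(A) ∖ int(A) = {golf} ∖ ∅ = {golf}.


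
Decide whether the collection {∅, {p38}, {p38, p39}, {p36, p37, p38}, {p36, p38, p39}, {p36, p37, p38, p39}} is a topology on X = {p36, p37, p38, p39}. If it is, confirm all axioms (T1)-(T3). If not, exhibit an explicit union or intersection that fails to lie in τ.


τ is NOT a topology on X.

Axiom (T1): ∅ ∈ τ? Yes; X ∈ τ? Yes.
Axiom (T2/T3): check pairwise unions and intersections of members of τ.
Counterexample for (T3): {p36, p37, p38} ∩ {p36, p38, p39} = {p36, p38} ∉ τ. Therefore τ is NOT a topology.


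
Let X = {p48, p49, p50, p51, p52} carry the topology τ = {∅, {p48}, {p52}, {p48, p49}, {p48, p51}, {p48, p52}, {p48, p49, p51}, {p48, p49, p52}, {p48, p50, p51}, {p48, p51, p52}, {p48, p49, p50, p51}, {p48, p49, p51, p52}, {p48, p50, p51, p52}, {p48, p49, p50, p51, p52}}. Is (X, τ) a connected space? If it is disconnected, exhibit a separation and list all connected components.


(X, τ) is disconnected; components = [{p52}, {p48, p49, p50, p51}].

Find clopen sets (U ∈ τ with X ∖ U ∈ τ):
  U = ∅, X ∖ U = {p48, p49, p50, p51, p52} — both open, so U is clopen.
  U = {p52}, X ∖ U = {p48, p49, p50, p51} — both open, so U is clopen.
  U = {p48, p49, p50, p51}, X ∖ U = {p52} — both open, so U is clopen.
  U = {p48, p49, p50, p51, p52}, X ∖ U = ∅ — both open, so U is clopen.
Nontrivial clopen(s) exist: e.g. {p52}. So (X, τ) is disconnected.
Compute connected components by grouping points that agree on all clopens:
  component: {p52}
  component: {p48, p49, p50, p51}


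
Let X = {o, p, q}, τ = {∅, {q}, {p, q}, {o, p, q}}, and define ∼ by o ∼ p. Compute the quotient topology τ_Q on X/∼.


X/∼ = {[o=p], [q]}; |τ_Q| = 3.

Equivalence classes: [o=p], [q].
Quotient map π: X → X/∼ sends o ↦ [o=p], p ↦ [o=p], q ↦ [q].
For each subset V ⊆ X/∼, compute π^{-1}(V) ⊆ X and check whether π^{-1}(V) ∈ τ. V is open in τ_Q iff π^{-1}(V) ∈ τ.
  V = {}: π^{-1}(V) = ∅ ∈ τ ✓.
  V = {[o=p]}: π^{-1}(V) = {o, p} ∉ τ ✗.
  V = {[q]}: π^{-1}(V) = {q} ∈ τ ✓.
  V = {[o=p], [q]}: π^{-1}(V) = {o, p, q} ∈ τ ✓.
Open sets in the quotient: τ_Q = {{}, {[q]}, {[o=p], [q]}} (3 elements).


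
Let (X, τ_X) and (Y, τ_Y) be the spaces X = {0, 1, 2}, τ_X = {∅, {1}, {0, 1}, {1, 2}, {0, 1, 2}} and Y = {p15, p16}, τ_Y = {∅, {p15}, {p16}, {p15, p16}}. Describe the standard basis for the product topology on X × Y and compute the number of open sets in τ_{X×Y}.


Basis B = {∅ × ∅, {1} × {p15}, {1} × {p16}, {0, 1} × {p15}, {0, 1} × {p16}, {1} × {p15, p16}, {1, 2} × {p15}, {1, 2} × {p16}, {0, 1, 2} × {p15}, {0, 1, 2} × {p16}, {0, 1} × {p15, p16}, {1, 2} × {p15, p16}, {0, 1, 2} × {p15, p16}}; |τ_{X×Y}| = 25.

Enumerate products U × V with U ∈ τ_X, V ∈ τ_Y (deduplicated):
  ∅ × ∅ = {} (∅)
  {1} × {p15} = {(1,p15)}
  {1} × {p16} = {(1,p16)}
  {0, 1} × {p15} = {(0,p15), (1,p15)}
  {0, 1} × {p16} = {(0,p16), (1,p16)}
  {1} × {p15, p16} = {(1,p15), (1,p16)}
  {1, 2} × {p15} = {(1,p15), (2,p15)}
  {1, 2} × {p16} = {(1,p16), (2,p16)}
  {0, 1, 2} × {p15} = {(0,p15), (1,p15), (2,p15)}
  {0, 1, 2} × {p16} = {(0,p16), (1,p16), (2,p16)}
  {0, 1} × {p15, p16} = {(0,p15), (0,p16), (1,p15), (1,p16)}
  {1, 2} × {p15, p16} = {(1,p15), (1,p16), (2,p15), (2,p16)}
  {0, 1, 2} × {p15, p16} = {(0,p15), (0,p16), (1,p15), (1,p16), (2,p15), (2,p16)}
These 13 distinct sets form the basis B.
Close under arbitrary unions to get τ_{X×Y}; counting gives |τ_{X×Y}| = 25.


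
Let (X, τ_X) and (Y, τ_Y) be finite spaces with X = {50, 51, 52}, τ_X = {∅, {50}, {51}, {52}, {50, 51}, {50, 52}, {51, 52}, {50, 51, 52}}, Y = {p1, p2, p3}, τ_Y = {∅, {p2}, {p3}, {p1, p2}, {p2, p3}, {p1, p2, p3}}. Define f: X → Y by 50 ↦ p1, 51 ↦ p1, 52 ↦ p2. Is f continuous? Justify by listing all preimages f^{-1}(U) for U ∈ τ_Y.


f IS continuous.

Compute f^{-1}(U) for each U ∈ τ_Y:
  U = ∅: f^{-1}(U) = ∅ ∈ τ_X ✓.
  U = {p2}: f^{-1}(U) = {52} ∈ τ_X ✓.
  U = {p3}: f^{-1}(U) = ∅ ∈ τ_X ✓.
  U = {p1, p2}: f^{-1}(U) = {50, 51, 52} ∈ τ_X ✓.
  U = {p2, p3}: f^{-1}(U) = {52} ∈ τ_X ✓.
  U = {p1, p2, p3}: f^{-1}(U) = {50, 51, 52} ∈ τ_X ✓.
Every preimage lies in τ_X, so f IS continuous.


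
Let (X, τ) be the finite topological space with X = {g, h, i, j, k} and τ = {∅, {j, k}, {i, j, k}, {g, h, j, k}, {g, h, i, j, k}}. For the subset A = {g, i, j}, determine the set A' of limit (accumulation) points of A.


A' = {g, h, i, k}

For each x ∈ X, list the open sets U ∈ τ with x ∈ U, then check whether U ∩ (A ∖ {x}) ≠ ∅ for every such U.
  x = g: opens ∋ x are {g, h, j, k}, {g, h, i, j, k}; each meets A ∖ {g}, so x IS a limit point.
  x = h: opens ∋ x are {g, h, j, k}, {g, h, i, j, k}; each meets A ∖ {h}, so x IS a limit point.
  x = i: opens ∋ x are {i, j, k}, {g, h, i, j, k}; each meets A ∖ {i}, so x IS a limit point.
  x = j: open {j, k} ∋ x has {j, k} ∩ (A ∖ {j}) = ∅, so x is NOT a limit point.
  x = k: opens ∋ x are {j, k}, {i, j, k}, {g, h, j, k}, {g, h, i, j, k}; each meets A ∖ {k}, so x IS a limit point.
Collecting: A' = {g, h, i, k}.


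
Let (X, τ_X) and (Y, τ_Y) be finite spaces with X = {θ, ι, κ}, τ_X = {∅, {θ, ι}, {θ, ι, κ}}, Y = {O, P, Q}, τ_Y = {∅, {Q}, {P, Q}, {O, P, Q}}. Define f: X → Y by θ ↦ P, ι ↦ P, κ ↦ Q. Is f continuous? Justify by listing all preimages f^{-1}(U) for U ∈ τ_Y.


f is NOT continuous.

Compute f^{-1}(U) for each U ∈ τ_Y:
  U = ∅: f^{-1}(U) = ∅ ∈ τ_X ✓.
  U = {Q}: f^{-1}(U) = {κ} ∉ τ_X ✗.
  U = {P, Q}: f^{-1}(U) = {θ, ι, κ} ∈ τ_X ✓.
  U = {O, P, Q}: f^{-1}(U) = {θ, ι, κ} ∈ τ_X ✓.
Found U = {Q} with f^{-1}(U) = {κ} not in τ_X. Therefore f is NOT continuous.


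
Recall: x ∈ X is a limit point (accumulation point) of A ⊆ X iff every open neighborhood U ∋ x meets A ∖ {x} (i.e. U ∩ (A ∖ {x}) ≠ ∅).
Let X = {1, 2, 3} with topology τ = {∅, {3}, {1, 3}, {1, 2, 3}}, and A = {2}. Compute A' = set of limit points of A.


A' = ∅

For each x ∈ X, list the open sets U ∈ τ with x ∈ U, then check whether U ∩ (A ∖ {x}) ≠ ∅ for every such U.
  x = 1: open {1, 3} ∋ x has {1, 3} ∩ (A ∖ {1}) = ∅, so x is NOT a limit point.
  x = 2: open {1, 2, 3} ∋ x has {1, 2, 3} ∩ (A ∖ {2}) = ∅, so x is NOT a limit point.
  x = 3: open {3} ∋ x has {3} ∩ (A ∖ {3}) = ∅, so x is NOT a limit point.
Collecting: A' = ∅.


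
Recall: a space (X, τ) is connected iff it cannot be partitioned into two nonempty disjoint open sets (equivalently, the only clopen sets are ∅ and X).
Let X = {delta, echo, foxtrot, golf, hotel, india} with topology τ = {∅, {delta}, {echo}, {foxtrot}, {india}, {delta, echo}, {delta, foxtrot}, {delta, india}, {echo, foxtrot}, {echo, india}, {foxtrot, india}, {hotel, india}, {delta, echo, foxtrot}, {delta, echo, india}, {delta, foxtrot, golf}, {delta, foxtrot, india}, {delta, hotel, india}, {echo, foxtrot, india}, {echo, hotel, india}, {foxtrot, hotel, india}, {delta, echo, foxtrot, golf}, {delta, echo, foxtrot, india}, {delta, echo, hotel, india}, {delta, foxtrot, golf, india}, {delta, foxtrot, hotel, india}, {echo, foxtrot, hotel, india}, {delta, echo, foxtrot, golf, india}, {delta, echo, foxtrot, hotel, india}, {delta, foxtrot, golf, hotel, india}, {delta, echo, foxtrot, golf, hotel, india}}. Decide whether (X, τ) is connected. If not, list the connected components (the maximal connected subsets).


(X, τ) is disconnected; components = [{echo}, {hotel, india}, {delta, foxtrot, golf}].

Find clopen sets (U ∈ τ with X ∖ U ∈ τ):
  U = ∅, X ∖ U = {delta, echo, foxtrot, golf, hotel, india} — both open, so U is clopen.
  U = {echo}, X ∖ U = {delta, foxtrot, golf, hotel, india} — both open, so U is clopen.
  U = {hotel, india}, X ∖ U = {delta, echo, foxtrot, golf} — both open, so U is clopen.
  U = {delta, foxtrot, golf}, X ∖ U = {echo, hotel, india} — both open, so U is clopen.
  U = {echo, hotel, india}, X ∖ U = {delta, foxtrot, golf} — both open, so U is clopen.
  U = {delta, echo, foxtrot, golf}, X ∖ U = {hotel, india} — both open, so U is clopen.
  U = {delta, foxtrot, golf, hotel, india}, X ∖ U = {echo} — both open, so U is clopen.
  U = {delta, echo, foxtrot, golf, hotel, india}, X ∖ U = ∅ — both open, so U is clopen.
Nontrivial clopen(s) exist: e.g. {hotel, india}. So (X, τ) is disconnected.
Compute connected components by grouping points that agree on all clopens:
  component: {echo}
  component: {hotel, india}
  component: {delta, foxtrot, golf}


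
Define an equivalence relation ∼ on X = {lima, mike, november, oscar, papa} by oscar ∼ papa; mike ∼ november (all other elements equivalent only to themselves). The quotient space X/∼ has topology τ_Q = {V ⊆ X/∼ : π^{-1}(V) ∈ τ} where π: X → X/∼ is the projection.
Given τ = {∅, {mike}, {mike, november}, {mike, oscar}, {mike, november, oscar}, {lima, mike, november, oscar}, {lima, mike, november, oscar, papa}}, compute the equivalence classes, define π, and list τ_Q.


X/∼ = {[lima], [mike=november], [oscar=papa]}; |τ_Q| = 3.

Equivalence classes: [lima], [mike=november], [oscar=papa].
Quotient map π: X → X/∼ sends lima ↦ [lima], mike ↦ [mike=november], november ↦ [mike=november], oscar ↦ [oscar=papa], papa ↦ [oscar=papa].
For each subset V ⊆ X/∼, compute π^{-1}(V) ⊆ X and check whether π^{-1}(V) ∈ τ. V is open in τ_Q iff π^{-1}(V) ∈ τ.
  V = {}: π^{-1}(V) = ∅ ∈ τ ✓.
  V = {[lima]}: π^{-1}(V) = {lima} ∉ τ ✗.
  V = {[mike=november]}: π^{-1}(V) = {mike, november} ∈ τ ✓.
  V = {[lima], [mike=november]}: π^{-1}(V) = {lima, mike, november} ∉ τ ✗.
  V = {[oscar=papa]}: π^{-1}(V) = {oscar, papa} ∉ τ ✗.
  V = {[lima], [oscar=papa]}: π^{-1}(V) = {lima, oscar, papa} ∉ τ ✗.
  V = {[mike=november], [oscar=papa]}: π^{-1}(V) = {mike, november, oscar, papa} ∉ τ ✗.
  V = {[lima], [mike=november], [oscar=papa]}: π^{-1}(V) = {lima, mike, november, oscar, papa} ∈ τ ✓.
Open sets in the quotient: τ_Q = {{}, {[mike=november]}, {[lima], [mike=november], [oscar=papa]}} (3 elements).


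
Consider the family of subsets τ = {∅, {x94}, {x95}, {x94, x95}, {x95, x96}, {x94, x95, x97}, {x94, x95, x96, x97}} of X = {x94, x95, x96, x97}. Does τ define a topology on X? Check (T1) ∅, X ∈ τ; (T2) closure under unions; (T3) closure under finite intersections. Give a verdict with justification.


τ is NOT a topology on X.

Axiom (T1): ∅ ∈ τ? Yes; X ∈ τ? Yes.
Axiom (T2/T3): check pairwise unions and intersections of members of τ.
Counterexample for (T2): {x94} ∪ {x95, x96} = {x94, x95, x96} ∉ τ. Therefore τ is NOT a topology.


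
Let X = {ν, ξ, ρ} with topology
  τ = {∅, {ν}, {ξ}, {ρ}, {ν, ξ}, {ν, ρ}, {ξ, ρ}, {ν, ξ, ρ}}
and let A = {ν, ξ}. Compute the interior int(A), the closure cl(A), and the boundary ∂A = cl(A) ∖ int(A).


int(A) = {ν, ξ}, cl(A) = {ν, ξ}, ∂A = ∅.

Closed sets in (X, τ) are complements of opens:
  closed(X, τ) = {∅, {ν}, {ξ}, {ρ}, {ν, ξ}, {ν, ρ}, {ξ, ρ}, {ν, ξ, ρ}}.
int(A) = ⋃ {U ∈ τ : U ⊆ A}. Opens contained in A: ∅, {ν}, {ξ}, {ν, ξ}.
Taking the union of these: int(A) = {ν, ξ}.
cl(A) = ⋂ {C closed : A ⊆ C}. Closed sets containing A: {ν, ξ}, {ν, ξ, ρ}.
Intersecting these: cl(A) = {ν, ξ}.
∂A = cl(A) ∖ int(A) = {ν, ξ} ∖ {ν, ξ} = ∅.


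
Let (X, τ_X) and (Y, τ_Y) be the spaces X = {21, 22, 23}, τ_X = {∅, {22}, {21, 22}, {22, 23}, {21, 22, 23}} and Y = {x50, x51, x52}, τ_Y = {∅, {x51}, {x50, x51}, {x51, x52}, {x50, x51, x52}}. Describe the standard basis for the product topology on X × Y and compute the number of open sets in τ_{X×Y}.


Basis B = {∅ × ∅, {22} × {x51}, {21, 22} × {x51}, {22} × {x50, x51}, {22} × {x51, x52}, {22, 23} × {x51}, {21, 22, 23} × {x51}, {22} × {x50, x51, x52}, {21, 22} × {x50, x51}, {21, 22} × {x51, x52}, {22, 23} × {x50, x51}, {22, 23} × {x51, x52}, {21, 22} × {x50, x51, x52}, {21, 22, 23} × {x50, x51}, {21, 22, 23} × {x51, x52}, {22, 23} × {x50, x51, x52}, {21, 22, 23} × {x50, x51, x52}}; |τ_{X×Y}| = 48.

Enumerate products U × V with U ∈ τ_X, V ∈ τ_Y (deduplicated):
  ∅ × ∅ = {} (∅)
  {22} × {x51} = {(22,x51)}
  {21, 22} × {x51} = {(21,x51), (22,x51)}
  {22} × {x50, x51} = {(22,x50), (22,x51)}
  {22} × {x51, x52} = {(22,x51), (22,x52)}
  {22, 23} × {x51} = {(22,x51), (23,x51)}
  {21, 22, 23} × {x51} = {(21,x51), (22,x51), (23,x51)}
  {22} × {x50, x51, x52} = {(22,x50), (22,x51), (22,x52)}
  {21, 22} × {x50, x51} = {(21,x50), (21,x51), (22,x50), (22,x51)}
  {21, 22} × {x51, x52} = {(21,x51), (21,x52), (22,x51), (22,x52)}
  {22, 23} × {x50, x51} = {(22,x50), (22,x51), (23,x50), (23,x51)}
  {22, 23} × {x51, x52} = {(22,x51), (22,x52), (23,x51), (23,x52)}
  {21, 22} × {x50, x51, x52} = {(21,x50), (21,x51), (21,x52), (22,x50), (22,x51), (22,x52)}
  {21, 22, 23} × {x50, x51} = {(21,x50), (21,x51), (22,x50), (22,x51), (23,x50), (23,x51)}
  {21, 22, 23} × {x51, x52} = {(21,x51), (21,x52), (22,x51), (22,x52), (23,x51), (23,x52)}
  {22, 23} × {x50, x51, x52} = {(22,x50), (22,x51), (22,x52), (23,x50), (23,x51), (23,x52)}
  {21, 22, 23} × {x50, x51, x52} = {(21,x50), (21,x51), (21,x52), (22,x50), (22,x51), (22,x52), (23,x50), (23,x51), (23,x52)}
These 17 distinct sets form the basis B.
Close under arbitrary unions to get τ_{X×Y}; counting gives |τ_{X×Y}| = 48.


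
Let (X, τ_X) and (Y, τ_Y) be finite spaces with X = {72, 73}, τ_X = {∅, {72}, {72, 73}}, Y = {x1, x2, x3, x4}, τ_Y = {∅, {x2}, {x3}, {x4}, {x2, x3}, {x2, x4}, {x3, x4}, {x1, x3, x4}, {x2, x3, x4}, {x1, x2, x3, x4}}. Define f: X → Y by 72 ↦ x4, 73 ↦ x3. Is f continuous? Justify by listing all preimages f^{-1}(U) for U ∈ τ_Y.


f is NOT continuous.

Compute f^{-1}(U) for each U ∈ τ_Y:
  U = ∅: f^{-1}(U) = ∅ ∈ τ_X ✓.
  U = {x2}: f^{-1}(U) = ∅ ∈ τ_X ✓.
  U = {x3}: f^{-1}(U) = {73} ∉ τ_X ✗.
  U = {x4}: f^{-1}(U) = {72} ∈ τ_X ✓.
  U = {x2, x3}: f^{-1}(U) = {73} ∉ τ_X ✗.
  U = {x2, x4}: f^{-1}(U) = {72} ∈ τ_X ✓.
  U = {x3, x4}: f^{-1}(U) = {72, 73} ∈ τ_X ✓.
  U = {x1, x3, x4}: f^{-1}(U) = {72, 73} ∈ τ_X ✓.
  U = {x2, x3, x4}: f^{-1}(U) = {72, 73} ∈ τ_X ✓.
  U = {x1, x2, x3, x4}: f^{-1}(U) = {72, 73} ∈ τ_X ✓.
Found U = {x3} with f^{-1}(U) = {73} not in τ_X. Therefore f is NOT continuous.


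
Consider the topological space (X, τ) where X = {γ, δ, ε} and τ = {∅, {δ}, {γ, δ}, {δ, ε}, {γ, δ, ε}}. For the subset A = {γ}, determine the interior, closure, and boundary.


int(A) = ∅, cl(A) = {γ}, ∂A = {γ}.

Closed sets in (X, τ) are complements of opens:
  closed(X, τ) = {∅, {γ}, {ε}, {γ, ε}, {γ, δ, ε}}.
int(A) = ⋃ {U ∈ τ : U ⊆ A}. Opens contained in A: ∅.
Taking the union of these: int(A) = ∅.
cl(A) = ⋂ {C closed : A ⊆ C}. Closed sets containing A: {γ}, {γ, ε}, {γ, δ, ε}.
Intersecting these: cl(A) = {γ}.
∂A = cl(A) ∖ int(A) = {γ} ∖ ∅ = {γ}.


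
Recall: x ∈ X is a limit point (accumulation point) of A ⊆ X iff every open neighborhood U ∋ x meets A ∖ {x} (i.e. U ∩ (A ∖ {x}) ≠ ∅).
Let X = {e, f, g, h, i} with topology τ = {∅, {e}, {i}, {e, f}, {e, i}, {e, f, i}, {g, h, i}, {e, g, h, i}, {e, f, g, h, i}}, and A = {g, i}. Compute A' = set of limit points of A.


A' = {g, h}

For each x ∈ X, list the open sets U ∈ τ with x ∈ U, then check whether U ∩ (A ∖ {x}) ≠ ∅ for every such U.
  x = e: open {e} ∋ x has {e} ∩ (A ∖ {e}) = ∅, so x is NOT a limit point.
  x = f: open {e, f} ∋ x has {e, f} ∩ (A ∖ {f}) = ∅, so x is NOT a limit point.
  x = g: opens ∋ x are {g, h, i}, {e, g, h, i}, {e, f, g, h, i}; each meets A ∖ {g}, so x IS a limit point.
  x = h: opens ∋ x are {g, h, i}, {e, g, h, i}, {e, f, g, h, i}; each meets A ∖ {h}, so x IS a limit point.
  x = i: open {i} ∋ x has {i} ∩ (A ∖ {i}) = ∅, so x is NOT a limit point.
Collecting: A' = {g, h}.


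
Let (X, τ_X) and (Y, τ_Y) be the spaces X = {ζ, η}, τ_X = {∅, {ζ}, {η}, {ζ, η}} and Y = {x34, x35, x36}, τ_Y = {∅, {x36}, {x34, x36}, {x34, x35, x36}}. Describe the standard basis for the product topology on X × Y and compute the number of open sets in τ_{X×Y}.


Basis B = {∅ × ∅, {ζ} × {x36}, {η} × {x36}, {ζ} × {x34, x36}, {ζ, η} × {x36}, {η} × {x34, x36}, {ζ} × {x34, x35, x36}, {η} × {x34, x35, x36}, {ζ, η} × {x34, x36}, {ζ, η} × {x34, x35, x36}}; |τ_{X×Y}| = 16.

Enumerate products U × V with U ∈ τ_X, V ∈ τ_Y (deduplicated):
  ∅ × ∅ = {} (∅)
  {ζ} × {x36} = {(ζ,x36)}
  {η} × {x36} = {(η,x36)}
  {ζ} × {x34, x36} = {(ζ,x34), (ζ,x36)}
  {ζ, η} × {x36} = {(ζ,x36), (η,x36)}
  {η} × {x34, x36} = {(η,x34), (η,x36)}
  {ζ} × {x34, x35, x36} = {(ζ,x34), (ζ,x35), (ζ,x36)}
  {η} × {x34, x35, x36} = {(η,x34), (η,x35), (η,x36)}
  {ζ, η} × {x34, x36} = {(ζ,x34), (ζ,x36), (η,x34), (η,x36)}
  {ζ, η} × {x34, x35, x36} = {(ζ,x34), (ζ,x35), (ζ,x36), (η,x34), (η,x35), (η,x36)}
These 10 distinct sets form the basis B.
Close under arbitrary unions to get τ_{X×Y}; counting gives |τ_{X×Y}| = 16.


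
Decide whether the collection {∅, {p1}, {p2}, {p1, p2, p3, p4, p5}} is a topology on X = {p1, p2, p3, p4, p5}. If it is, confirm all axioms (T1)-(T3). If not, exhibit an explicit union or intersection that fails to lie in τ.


τ is NOT a topology on X.

Axiom (T1): ∅ ∈ τ? Yes; X ∈ τ? Yes.
Axiom (T2/T3): check pairwise unions and intersections of members of τ.
Counterexample for (T2): {p1} ∪ {p2} = {p1, p2} ∉ τ. Therefore τ is NOT a topology.


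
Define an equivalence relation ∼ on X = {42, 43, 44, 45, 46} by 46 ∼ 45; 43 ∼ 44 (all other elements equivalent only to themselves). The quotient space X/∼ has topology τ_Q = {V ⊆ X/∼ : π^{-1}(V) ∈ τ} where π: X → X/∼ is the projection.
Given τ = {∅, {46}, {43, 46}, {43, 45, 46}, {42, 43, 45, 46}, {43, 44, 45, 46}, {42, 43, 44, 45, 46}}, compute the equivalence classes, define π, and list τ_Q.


X/∼ = {[42], [43=44], [45=46]}; |τ_Q| = 3.

Equivalence classes: [42], [43=44], [45=46].
Quotient map π: X → X/∼ sends 42 ↦ [42], 43 ↦ [43=44], 44 ↦ [43=44], 45 ↦ [45=46], 46 ↦ [45=46].
For each subset V ⊆ X/∼, compute π^{-1}(V) ⊆ X and check whether π^{-1}(V) ∈ τ. V is open in τ_Q iff π^{-1}(V) ∈ τ.
  V = {}: π^{-1}(V) = ∅ ∈ τ ✓.
  V = {[42]}: π^{-1}(V) = {42} ∉ τ ✗.
  V = {[43=44]}: π^{-1}(V) = {43, 44} ∉ τ ✗.
  V = {[42], [43=44]}: π^{-1}(V) = {42, 43, 44} ∉ τ ✗.
  V = {[45=46]}: π^{-1}(V) = {45, 46} ∉ τ ✗.
  V = {[42], [45=46]}: π^{-1}(V) = {42, 45, 46} ∉ τ ✗.
  V = {[43=44], [45=46]}: π^{-1}(V) = {43, 44, 45, 46} ∈ τ ✓.
  V = {[42], [43=44], [45=46]}: π^{-1}(V) = {42, 43, 44, 45, 46} ∈ τ ✓.
Open sets in the quotient: τ_Q = {{}, {[43=44], [45=46]}, {[42], [43=44], [45=46]}} (3 elements).


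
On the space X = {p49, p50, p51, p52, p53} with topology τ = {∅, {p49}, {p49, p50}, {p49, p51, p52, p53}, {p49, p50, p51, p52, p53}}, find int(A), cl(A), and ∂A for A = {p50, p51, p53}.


int(A) = ∅, cl(A) = {p50, p51, p52, p53}, ∂A = {p50, p51, p52, p53}.

Closed sets in (X, τ) are complements of opens:
  closed(X, τ) = {∅, {p50}, {p51, p52, p53}, {p50, p51, p52, p53}, {p49, p50, p51, p52, p53}}.
int(A) = ⋃ {U ∈ τ : U ⊆ A}. Opens contained in A: ∅.
Taking the union of these: int(A) = ∅.
cl(A) = ⋂ {C closed : A ⊆ C}. Closed sets containing A: {p50, p51, p52, p53}, {p49, p50, p51, p52, p53}.
Intersecting these: cl(A) = {p50, p51, p52, p53}.
∂A = cl(A) ∖ int(A) = {p50, p51, p52, p53} ∖ ∅ = {p50, p51, p52, p53}.


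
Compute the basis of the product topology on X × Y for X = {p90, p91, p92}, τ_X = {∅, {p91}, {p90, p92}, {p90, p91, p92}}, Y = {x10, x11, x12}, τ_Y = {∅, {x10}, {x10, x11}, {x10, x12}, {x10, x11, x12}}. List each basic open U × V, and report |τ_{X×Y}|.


Basis B = {∅ × ∅, {p91} × {x10}, {p90, p92} × {x10}, {p91} × {x10, x11}, {p91} × {x10, x12}, {p90, p91, p92} × {x10}, {p91} × {x10, x11, x12}, {p90, p92} × {x10, x11}, {p90, p92} × {x10, x12}, {p90, p92} × {x10, x11, x12}, {p90, p91, p92} × {x10, x11}, {p90, p91, p92} × {x10, x12}, {p90, p91, p92} × {x10, x11, x12}}; |τ_{X×Y}| = 25.

Enumerate products U × V with U ∈ τ_X, V ∈ τ_Y (deduplicated):
  ∅ × ∅ = {} (∅)
  {p91} × {x10} = {(p91,x10)}
  {p90, p92} × {x10} = {(p90,x10), (p92,x10)}
  {p91} × {x10, x11} = {(p91,x10), (p91,x11)}
  {p91} × {x10, x12} = {(p91,x10), (p91,x12)}
  {p90, p91, p92} × {x10} = {(p90,x10), (p91,x10), (p92,x10)}
  {p91} × {x10, x11, x12} = {(p91,x10), (p91,x11), (p91,x12)}
  {p90, p92} × {x10, x11} = {(p90,x10), (p90,x11), (p92,x10), (p92,x11)}
  {p90, p92} × {x10, x12} = {(p90,x10), (p90,x12), (p92,x10), (p92,x12)}
  {p90, p92} × {x10, x11, x12} = {(p90,x10), (p90,x11), (p90,x12), (p92,x10), (p92,x11), (p92,x12)}
  {p90, p91, p92} × {x10, x11} = {(p90,x10), (p90,x11), (p91,x10), (p91,x11), (p92,x10), (p92,x11)}
  {p90, p91, p92} × {x10, x12} = {(p90,x10), (p90,x12), (p91,x10), (p91,x12), (p92,x10), (p92,x12)}
  {p90, p91, p92} × {x10, x11, x12} = {(p90,x10), (p90,x11), (p90,x12), (p91,x10), (p91,x11), (p91,x12), (p92,x10), (p92,x11), (p92,x12)}
These 13 distinct sets form the basis B.
Close under arbitrary unions to get τ_{X×Y}; counting gives |τ_{X×Y}| = 25.


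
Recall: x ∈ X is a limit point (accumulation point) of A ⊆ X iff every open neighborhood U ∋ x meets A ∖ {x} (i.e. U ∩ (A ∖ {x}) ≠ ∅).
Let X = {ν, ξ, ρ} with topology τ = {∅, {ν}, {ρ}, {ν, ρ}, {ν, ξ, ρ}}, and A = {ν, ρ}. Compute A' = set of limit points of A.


A' = {ξ}

For each x ∈ X, list the open sets U ∈ τ with x ∈ U, then check whether U ∩ (A ∖ {x}) ≠ ∅ for every such U.
  x = ν: open {ν} ∋ x has {ν} ∩ (A ∖ {ν}) = ∅, so x is NOT a limit point.
  x = ξ: opens ∋ x are {ν, ξ, ρ}; each meets A ∖ {ξ}, so x IS a limit point.
  x = ρ: open {ρ} ∋ x has {ρ} ∩ (A ∖ {ρ}) = ∅, so x is NOT a limit point.
Collecting: A' = {ξ}.


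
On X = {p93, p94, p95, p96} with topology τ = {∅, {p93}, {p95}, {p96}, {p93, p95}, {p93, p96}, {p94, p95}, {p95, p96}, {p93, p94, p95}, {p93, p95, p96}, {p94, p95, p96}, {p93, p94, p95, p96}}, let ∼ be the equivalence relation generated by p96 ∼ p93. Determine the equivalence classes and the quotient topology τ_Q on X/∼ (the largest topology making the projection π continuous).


X/∼ = {[p93=p96], [p94], [p95]}; |τ_Q| = 6.

Equivalence classes: [p93=p96], [p94], [p95].
Quotient map π: X → X/∼ sends p93 ↦ [p93=p96], p94 ↦ [p94], p95 ↦ [p95], p96 ↦ [p93=p96].
For each subset V ⊆ X/∼, compute π^{-1}(V) ⊆ X and check whether π^{-1}(V) ∈ τ. V is open in τ_Q iff π^{-1}(V) ∈ τ.
  V = {}: π^{-1}(V) = ∅ ∈ τ ✓.
  V = {[p93=p96]}: π^{-1}(V) = {p93, p96} ∈ τ ✓.
  V = {[p94]}: π^{-1}(V) = {p94} ∉ τ ✗.
  V = {[p93=p96], [p94]}: π^{-1}(V) = {p93, p94, p96} ∉ τ ✗.
  V = {[p95]}: π^{-1}(V) = {p95} ∈ τ ✓.
  V = {[p93=p96], [p95]}: π^{-1}(V) = {p93, p95, p96} ∈ τ ✓.
  V = {[p94], [p95]}: π^{-1}(V) = {p94, p95} ∈ τ ✓.
  V = {[p93=p96], [p94], [p95]}: π^{-1}(V) = {p93, p94, p95, p96} ∈ τ ✓.
Open sets in the quotient: τ_Q = {{}, {[p93=p96]}, {[p95]}, {[p93=p96], [p95]}, {[p94], [p95]}, {[p93=p96], [p94], [p95]}} (6 elements).


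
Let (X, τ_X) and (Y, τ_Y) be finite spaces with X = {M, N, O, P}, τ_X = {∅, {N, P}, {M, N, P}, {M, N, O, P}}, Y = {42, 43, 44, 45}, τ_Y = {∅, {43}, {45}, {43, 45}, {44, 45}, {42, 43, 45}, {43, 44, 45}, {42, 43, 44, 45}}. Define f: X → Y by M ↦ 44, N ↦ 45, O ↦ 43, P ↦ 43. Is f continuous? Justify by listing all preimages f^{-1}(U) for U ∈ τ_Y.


f is NOT continuous.

Compute f^{-1}(U) for each U ∈ τ_Y:
  U = ∅: f^{-1}(U) = ∅ ∈ τ_X ✓.
  U = {43}: f^{-1}(U) = {O, P} ∉ τ_X ✗.
  U = {45}: f^{-1}(U) = {N} ∉ τ_X ✗.
  U = {43, 45}: f^{-1}(U) = {N, O, P} ∉ τ_X ✗.
  U = {44, 45}: f^{-1}(U) = {M, N} ∉ τ_X ✗.
  U = {42, 43, 45}: f^{-1}(U) = {N, O, P} ∉ τ_X ✗.
  U = {43, 44, 45}: f^{-1}(U) = {M, N, O, P} ∈ τ_X ✓.
  U = {42, 43, 44, 45}: f^{-1}(U) = {M, N, O, P} ∈ τ_X ✓.
Found U = {43} with f^{-1}(U) = {O, P} not in τ_X. Therefore f is NOT continuous.


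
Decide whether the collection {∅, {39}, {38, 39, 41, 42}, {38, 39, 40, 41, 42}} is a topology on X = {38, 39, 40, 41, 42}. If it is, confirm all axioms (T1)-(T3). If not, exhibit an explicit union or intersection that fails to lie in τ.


τ IS a topology on X.

Axiom (T1): ∅ ∈ τ? Yes; X ∈ τ? Yes.
Axiom (T2/T3): check pairwise unions and intersections of members of τ.
All pairwise intersections and unions checked — each lies in τ. Therefore τ satisfies (T1), (T2), (T3): it IS a topology on X.


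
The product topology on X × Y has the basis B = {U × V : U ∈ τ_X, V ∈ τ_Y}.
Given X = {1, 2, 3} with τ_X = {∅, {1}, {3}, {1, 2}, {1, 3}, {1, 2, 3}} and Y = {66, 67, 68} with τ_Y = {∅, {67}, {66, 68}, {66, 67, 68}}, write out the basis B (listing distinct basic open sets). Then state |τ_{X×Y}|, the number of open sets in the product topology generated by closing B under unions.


Basis B = {∅ × ∅, {1} × {67}, {3} × {67}, {1} × {66, 68}, {1, 2} × {67}, {1, 3} × {67}, {3} × {66, 68}, {1} × {66, 67, 68}, {1, 2, 3} × {67}, {3} × {66, 67, 68}, {1, 2} × {66, 68}, {1, 3} × {66, 68}, {1, 2} × {66, 67, 68}, {1, 3} × {66, 67, 68}, {1, 2, 3} × {66, 68}, {1, 2, 3} × {66, 67, 68}}; |τ_{X×Y}| = 36.

Enumerate products U × V with U ∈ τ_X, V ∈ τ_Y (deduplicated):
  ∅ × ∅ = {} (∅)
  {1} × {67} = {(1,67)}
  {3} × {67} = {(3,67)}
  {1} × {66, 68} = {(1,66), (1,68)}
  {1, 2} × {67} = {(1,67), (2,67)}
  {1, 3} × {67} = {(1,67), (3,67)}
  {3} × {66, 68} = {(3,66), (3,68)}
  {1} × {66, 67, 68} = {(1,66), (1,67), (1,68)}
  {1, 2, 3} × {67} = {(1,67), (2,67), (3,67)}
  {3} × {66, 67, 68} = {(3,66), (3,67), (3,68)}
  {1, 2} × {66, 68} = {(1,66), (1,68), (2,66), (2,68)}
  {1, 3} × {66, 68} = {(1,66), (1,68), (3,66), (3,68)}
  {1, 2} × {66, 67, 68} = {(1,66), (1,67), (1,68), (2,66), (2,67), (2,68)}
  {1, 3} × {66, 67, 68} = {(1,66), (1,67), (1,68), (3,66), (3,67), (3,68)}
  {1, 2, 3} × {66, 68} = {(1,66), (1,68), (2,66), (2,68), (3,66), (3,68)}
  {1, 2, 3} × {66, 67, 68} = {(1,66), (1,67), (1,68), (2,66), (2,67), (2,68), (3,66), (3,67), (3,68)}
These 16 distinct sets form the basis B.
Close under arbitrary unions to get τ_{X×Y}; counting gives |τ_{X×Y}| = 36.


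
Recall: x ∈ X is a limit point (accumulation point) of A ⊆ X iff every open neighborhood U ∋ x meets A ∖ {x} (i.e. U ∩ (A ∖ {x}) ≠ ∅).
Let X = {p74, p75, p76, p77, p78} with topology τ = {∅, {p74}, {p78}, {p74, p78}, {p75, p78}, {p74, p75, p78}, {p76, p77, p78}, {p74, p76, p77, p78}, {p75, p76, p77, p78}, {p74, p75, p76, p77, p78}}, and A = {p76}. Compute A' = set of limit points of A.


A' = {p77}

For each x ∈ X, list the open sets U ∈ τ with x ∈ U, then check whether U ∩ (A ∖ {x}) ≠ ∅ for every such U.
  x = p74: open {p74} ∋ x has {p74} ∩ (A ∖ {p74}) = ∅, so x is NOT a limit point.
  x = p75: open {p75, p78} ∋ x has {p75, p78} ∩ (A ∖ {p75}) = ∅, so x is NOT a limit point.
  x = p76: open {p76, p77, p78} ∋ x has {p76, p77, p78} ∩ (A ∖ {p76}) = ∅, so x is NOT a limit point.
  x = p77: opens ∋ x are {p76, p77, p78}, {p74, p76, p77, p78}, {p75, p76, p77, p78}, {p74, p75, p76, p77, p78}; each meets A ∖ {p77}, so x IS a limit point.
  x = p78: open {p78} ∋ x has {p78} ∩ (A ∖ {p78}) = ∅, so x is NOT a limit point.
Collecting: A' = {p77}.


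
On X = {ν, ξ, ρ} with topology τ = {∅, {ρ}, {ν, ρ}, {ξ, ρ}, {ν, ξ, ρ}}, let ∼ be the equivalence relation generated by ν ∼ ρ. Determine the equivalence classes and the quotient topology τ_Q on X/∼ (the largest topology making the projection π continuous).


X/∼ = {[ν=ρ], [ξ]}; |τ_Q| = 3.

Equivalence classes: [ν=ρ], [ξ].
Quotient map π: X → X/∼ sends ν ↦ [ν=ρ], ξ ↦ [ξ], ρ ↦ [ν=ρ].
For each subset V ⊆ X/∼, compute π^{-1}(V) ⊆ X and check whether π^{-1}(V) ∈ τ. V is open in τ_Q iff π^{-1}(V) ∈ τ.
  V = {}: π^{-1}(V) = ∅ ∈ τ ✓.
  V = {[ν=ρ]}: π^{-1}(V) = {ν, ρ} ∈ τ ✓.
  V = {[ξ]}: π^{-1}(V) = {ξ} ∉ τ ✗.
  V = {[ν=ρ], [ξ]}: π^{-1}(V) = {ν, ξ, ρ} ∈ τ ✓.
Open sets in the quotient: τ_Q = {{}, {[ν=ρ]}, {[ν=ρ], [ξ]}} (3 elements).


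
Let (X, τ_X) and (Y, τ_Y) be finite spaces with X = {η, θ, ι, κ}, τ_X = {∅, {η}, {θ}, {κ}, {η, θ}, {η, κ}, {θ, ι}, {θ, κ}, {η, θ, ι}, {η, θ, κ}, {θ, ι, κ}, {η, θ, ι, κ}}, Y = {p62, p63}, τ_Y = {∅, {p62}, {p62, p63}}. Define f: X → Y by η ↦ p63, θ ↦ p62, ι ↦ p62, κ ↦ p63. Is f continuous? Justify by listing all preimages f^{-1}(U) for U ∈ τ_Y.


f IS continuous.

Compute f^{-1}(U) for each U ∈ τ_Y:
  U = ∅: f^{-1}(U) = ∅ ∈ τ_X ✓.
  U = {p62}: f^{-1}(U) = {θ, ι} ∈ τ_X ✓.
  U = {p62, p63}: f^{-1}(U) = {η, θ, ι, κ} ∈ τ_X ✓.
Every preimage lies in τ_X, so f IS continuous.


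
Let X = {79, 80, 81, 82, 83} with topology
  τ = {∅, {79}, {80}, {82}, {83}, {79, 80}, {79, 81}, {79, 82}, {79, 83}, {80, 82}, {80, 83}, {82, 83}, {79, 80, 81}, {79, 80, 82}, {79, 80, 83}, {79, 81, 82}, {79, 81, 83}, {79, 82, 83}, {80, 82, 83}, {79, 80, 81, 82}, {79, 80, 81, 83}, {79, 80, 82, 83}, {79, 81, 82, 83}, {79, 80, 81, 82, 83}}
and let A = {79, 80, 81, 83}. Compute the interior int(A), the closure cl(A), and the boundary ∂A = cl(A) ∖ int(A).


int(A) = {79, 80, 81, 83}, cl(A) = {79, 80, 81, 83}, ∂A = ∅.

Closed sets in (X, τ) are complements of opens:
  closed(X, τ) = {∅, {80}, {81}, {82}, {83}, {79, 81}, {80, 81}, {80, 82}, {80, 83}, {81, 82}, {81, 83}, {82, 83}, {79, 80, 81}, {79, 81, 82}, {79, 81, 83}, {80, 81, 82}, {80, 81, 83}, {80, 82, 83}, {81, 82, 83}, {79, 80, 81, 82}, {79, 80, 81, 83}, {79, 81, 82, 83}, {80, 81, 82, 83}, {79, 80, 81, 82, 83}}.
int(A) = ⋃ {U ∈ τ : U ⊆ A}. Opens contained in A: ∅, {79}, {80}, {83}, {79, 80}, {79, 81}, {79, 83}, {80, 83}, {79, 80, 81}, {79, 80, 83}, {79, 81, 83}, {79, 80, 81, 83}.
Taking the union of these: int(A) = {79, 80, 81, 83}.
cl(A) = ⋂ {C closed : A ⊆ C}. Closed sets containing A: {79, 80, 81, 83}, {79, 80, 81, 82, 83}.
Intersecting these: cl(A) = {79, 80, 81, 83}.
∂A = cl(A) ∖ int(A) = {79, 80, 81, 83} ∖ {79, 80, 81, 83} = ∅.


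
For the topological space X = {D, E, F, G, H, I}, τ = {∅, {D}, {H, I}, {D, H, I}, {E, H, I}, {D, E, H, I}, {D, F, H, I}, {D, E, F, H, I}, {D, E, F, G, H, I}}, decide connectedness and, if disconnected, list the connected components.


(X, τ) is connected.

Find clopen sets (U ∈ τ with X ∖ U ∈ τ):
  U = ∅, X ∖ U = {D, E, F, G, H, I} — both open, so U is clopen.
  U = {D, E, F, G, H, I}, X ∖ U = ∅ — both open, so U is clopen.
Only trivial clopens (∅ and X) exist, so (X, τ) is connected.
Compute connected components by grouping points that agree on all clopens:
  component: {D, E, F, G, H, I}


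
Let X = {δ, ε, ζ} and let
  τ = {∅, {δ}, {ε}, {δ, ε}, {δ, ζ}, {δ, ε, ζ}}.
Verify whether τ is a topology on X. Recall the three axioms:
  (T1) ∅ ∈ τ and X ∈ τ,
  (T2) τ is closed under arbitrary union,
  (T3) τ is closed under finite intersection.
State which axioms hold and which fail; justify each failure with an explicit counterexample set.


τ IS a topology on X.

Axiom (T1): ∅ ∈ τ? Yes; X ∈ τ? Yes.
Axiom (T2/T3): check pairwise unions and intersections of members of τ.
All pairwise intersections and unions checked — each lies in τ. Therefore τ satisfies (T1), (T2), (T3): it IS a topology on X.
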